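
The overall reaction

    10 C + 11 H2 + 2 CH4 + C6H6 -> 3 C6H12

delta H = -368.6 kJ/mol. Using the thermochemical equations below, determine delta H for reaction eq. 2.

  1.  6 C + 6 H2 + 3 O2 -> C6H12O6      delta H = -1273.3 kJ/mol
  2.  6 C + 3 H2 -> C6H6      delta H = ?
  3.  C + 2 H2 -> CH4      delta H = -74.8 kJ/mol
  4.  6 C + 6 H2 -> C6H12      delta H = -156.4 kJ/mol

eq. 1: not needed.
eq. 2 reversed: contributes −x
eq. 3 reversed and × 2: (-2)·(-74.8) = +149.6 kJ/mol
eq. 4 × 3: (3)·(-156.4) = -469.2 kJ/mol
-368.6 = (+149.6) + (-469.2) − x
x = (-368.6 − (-319.6)) / (-1) = 49.0 kJ/mol

delta H = 49.0 kJ/mol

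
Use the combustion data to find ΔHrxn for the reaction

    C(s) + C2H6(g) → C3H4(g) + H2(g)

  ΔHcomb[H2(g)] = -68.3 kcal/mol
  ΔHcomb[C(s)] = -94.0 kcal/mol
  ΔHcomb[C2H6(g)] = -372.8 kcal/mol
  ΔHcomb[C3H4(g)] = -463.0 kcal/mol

ΔHrxn = 64.5 kcal/mol

With combustion enthalpies, reactants minus products:
= [1·(-94.0) + 1·(-372.8)] − [1·(-463.0) + 1·(-68.3)]
= 64.5 kcal/mol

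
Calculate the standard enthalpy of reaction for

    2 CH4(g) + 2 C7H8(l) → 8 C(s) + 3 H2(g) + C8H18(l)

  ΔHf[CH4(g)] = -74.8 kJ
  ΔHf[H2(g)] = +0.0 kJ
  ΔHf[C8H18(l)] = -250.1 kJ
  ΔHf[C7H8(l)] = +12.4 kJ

Products: 8·(+0.0) + 3·(+0.0) + 1·(-250.1) = -250.1
Reactants: 2·(-74.8) + 2·(+12.4) = -124.8
ΔH°rxn = (-250.1) − (-124.8) = -125.3 kJ

ΔH°rxn = -125.3 kJ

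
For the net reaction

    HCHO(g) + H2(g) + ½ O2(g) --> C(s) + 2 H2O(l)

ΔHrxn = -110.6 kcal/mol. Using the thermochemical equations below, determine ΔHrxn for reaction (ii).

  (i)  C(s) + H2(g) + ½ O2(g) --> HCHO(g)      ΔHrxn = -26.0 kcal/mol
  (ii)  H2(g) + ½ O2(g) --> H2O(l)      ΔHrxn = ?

ΔHrxn = -68.3 kcal/mol

(i) reversed (HCHO(g) must end up as a reactant): +26.0 kcal/mol
(ii) × 2 (scale by 2 for the 2 H2O(l)): contributes 2·x
-110.6 = (+26.0) + 2·x
x = (-110.6 − (+26.0)) / (2) = -68.3 kcal/mol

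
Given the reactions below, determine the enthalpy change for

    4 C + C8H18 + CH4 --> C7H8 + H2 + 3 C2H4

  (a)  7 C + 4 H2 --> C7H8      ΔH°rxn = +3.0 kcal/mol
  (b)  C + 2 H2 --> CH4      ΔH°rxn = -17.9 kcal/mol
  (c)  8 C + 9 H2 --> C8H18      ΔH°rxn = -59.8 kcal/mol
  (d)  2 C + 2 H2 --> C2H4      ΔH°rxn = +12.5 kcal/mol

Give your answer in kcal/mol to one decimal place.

(a) as written: +3.0 kcal/mol
(b) reversed: +17.9 kcal/mol
(c) reversed: +59.8 kcal/mol
(d) × 3: (3)·(+12.5) = +37.5 kcal/mol
ΔH°rxn = (1)·(+3.0) + (-1)·(-17.9) + (-1)·(-59.8) + (3)·(+12.5) = 118.2 kcal/mol

ΔH°rxn = 118.2 kcal/mol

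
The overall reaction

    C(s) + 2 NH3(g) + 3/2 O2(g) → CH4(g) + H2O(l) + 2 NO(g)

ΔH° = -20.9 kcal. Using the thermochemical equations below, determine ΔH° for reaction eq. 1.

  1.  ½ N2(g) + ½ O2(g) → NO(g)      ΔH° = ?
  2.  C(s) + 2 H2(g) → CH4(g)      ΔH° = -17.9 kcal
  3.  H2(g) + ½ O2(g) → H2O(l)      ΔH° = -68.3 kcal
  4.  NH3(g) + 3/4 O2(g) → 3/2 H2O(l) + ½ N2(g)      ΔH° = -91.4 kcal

eq. 1 × 2: contributes 2·x
eq. 2 as written: -17.9 kcal
eq. 3 reversed and × 2: (-2)·(-68.3) = +136.6 kcal
eq. 4 × 2: (2)·(-91.4) = -182.8 kcal
-20.9 = (-17.9) + (+136.6) + (-182.8) + 2·x
x = (-20.9 − (-64.1)) / (2) = 21.6 kcal

ΔH° = 21.6 kcal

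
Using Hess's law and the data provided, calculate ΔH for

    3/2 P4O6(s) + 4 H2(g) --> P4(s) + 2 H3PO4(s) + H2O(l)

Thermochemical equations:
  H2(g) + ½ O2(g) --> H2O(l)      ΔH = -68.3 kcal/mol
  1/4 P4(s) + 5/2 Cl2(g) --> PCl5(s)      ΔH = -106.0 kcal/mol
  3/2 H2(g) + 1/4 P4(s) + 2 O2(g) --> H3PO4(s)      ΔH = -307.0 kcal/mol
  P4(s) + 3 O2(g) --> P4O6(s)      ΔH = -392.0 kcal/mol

equation 1 as written: -68.3 kcal/mol
equation 2: not needed.
equation 3 × 2: (2)·(-307.0) = -614.0 kcal/mol
equation 4 reversed and × 3/2: (-3/2)·(-392.0) = +588.0 kcal/mol
ΔH = (-68.3) + (-614.0) + (+588.0) = -94.3 kcal/mol

ΔH = -94.3 kcal/mol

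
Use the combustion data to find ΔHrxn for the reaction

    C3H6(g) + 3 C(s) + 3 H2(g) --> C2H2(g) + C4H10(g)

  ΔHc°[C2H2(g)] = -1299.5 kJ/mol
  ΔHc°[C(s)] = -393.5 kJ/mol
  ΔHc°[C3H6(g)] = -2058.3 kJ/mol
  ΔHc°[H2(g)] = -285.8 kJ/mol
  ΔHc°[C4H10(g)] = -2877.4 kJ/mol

With combustion enthalpies, reactants minus products:
= [1·(-2058.3) + 3·(-393.5) + 3·(-285.8)] − [1·(-1299.5) + 1·(-2877.4)]
= 80.7 kJ/mol

ΔHrxn = 80.7 kJ/mol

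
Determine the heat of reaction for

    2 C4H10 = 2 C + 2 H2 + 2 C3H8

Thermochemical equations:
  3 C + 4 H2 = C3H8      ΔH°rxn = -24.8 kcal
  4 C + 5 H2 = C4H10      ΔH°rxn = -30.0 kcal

ΔH°rxn = 10.4 kcal

equation 1 × 2: (2)·(-24.8) = -49.6 kcal
equation 2 reversed and × 2: (-2)·(-30.0) = +60.0 kcal
ΔH°rxn = (2)·(-24.8) + (-2)·(-30.0) = 10.4 kcal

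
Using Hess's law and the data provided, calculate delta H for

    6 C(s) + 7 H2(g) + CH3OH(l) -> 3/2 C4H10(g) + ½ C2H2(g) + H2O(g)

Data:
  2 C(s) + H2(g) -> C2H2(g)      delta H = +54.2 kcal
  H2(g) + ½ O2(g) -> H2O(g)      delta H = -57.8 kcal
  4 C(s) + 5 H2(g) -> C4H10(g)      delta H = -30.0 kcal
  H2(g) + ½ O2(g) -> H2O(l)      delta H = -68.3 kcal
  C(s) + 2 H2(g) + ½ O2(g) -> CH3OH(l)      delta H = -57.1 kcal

equation 1 × 1/2 (×1/2 to match 1/2 C2H2(g) in the target): (1/2)·(+54.2) = +27.1 kcal
equation 2 as written (H2O(g) already on the product side): -57.8 kcal
equation 3 × 3/2 (scale by 3/2 for the 3/2 C4H10(g)): (3/2)·(-30.0) = -45.0 kcal
equation 4: not needed (H2O(l) appears nowhere else).
equation 5 reversed (reverse to put CH3OH(l) on the reactant side): +57.1 kcal
delta H = (1/2)·(+54.2) + (1)·(-57.8) + (3/2)·(-30.0) + (-1)·(-57.1) = -18.6 kcal

delta H = -18.6 kcal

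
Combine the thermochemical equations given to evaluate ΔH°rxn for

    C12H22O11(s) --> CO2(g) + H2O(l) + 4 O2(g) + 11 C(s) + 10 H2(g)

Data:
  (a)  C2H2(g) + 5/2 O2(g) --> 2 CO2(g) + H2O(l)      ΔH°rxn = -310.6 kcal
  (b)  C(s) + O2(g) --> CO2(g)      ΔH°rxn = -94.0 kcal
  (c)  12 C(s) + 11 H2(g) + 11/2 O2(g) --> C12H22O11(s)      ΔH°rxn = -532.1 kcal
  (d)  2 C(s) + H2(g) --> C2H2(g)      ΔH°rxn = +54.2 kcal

ΔH°rxn = 369.7 kcal

(a) as written: -310.6 kcal
(b) reversed: +94.0 kcal
(c) reversed: +532.1 kcal
(d) as written: +54.2 kcal
Combining the equations, ΔH°rxn = (1)·(-310.6) + (-1)·(-94.0) + (-1)·(-532.1) + (1)·(+54.2) = 369.7 kcal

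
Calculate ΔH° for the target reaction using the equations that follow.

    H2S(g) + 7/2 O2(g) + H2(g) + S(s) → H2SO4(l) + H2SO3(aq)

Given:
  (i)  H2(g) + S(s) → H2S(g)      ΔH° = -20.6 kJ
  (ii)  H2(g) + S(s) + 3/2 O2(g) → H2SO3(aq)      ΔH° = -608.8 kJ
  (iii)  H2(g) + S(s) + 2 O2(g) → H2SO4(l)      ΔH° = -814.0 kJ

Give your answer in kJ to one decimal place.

ΔH° = -1402.2 kJ

(i) reversed (reverse to put H2S(g) on the reactant side): +20.6 kJ
(ii) as written (H2SO3(aq) already on the product side): -608.8 kJ
(iii) as written (H2SO4(l) already on the product side): -814.0 kJ
Since enthalpy is a state function, ΔH° = (-1)·(-20.6) + (1)·(-608.8) + (1)·(-814.0) = -1402.2 kJ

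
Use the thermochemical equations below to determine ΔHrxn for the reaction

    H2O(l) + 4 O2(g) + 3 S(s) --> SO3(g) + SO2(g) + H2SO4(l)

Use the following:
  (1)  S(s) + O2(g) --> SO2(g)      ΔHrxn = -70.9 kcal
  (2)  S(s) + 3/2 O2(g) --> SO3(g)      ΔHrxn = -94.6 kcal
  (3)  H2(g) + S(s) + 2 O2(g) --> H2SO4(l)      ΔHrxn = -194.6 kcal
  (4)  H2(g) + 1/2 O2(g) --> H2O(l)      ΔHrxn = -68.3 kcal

(1) as written: -70.9 kcal
(2) as written: -94.6 kcal
(3) as written: -194.6 kcal
(4) reversed: +68.3 kcal
ΔHrxn = (-70.9) + (-94.6) + (-194.6) + (+68.3) = -291.8 kcal

ΔHrxn = -291.8 kcal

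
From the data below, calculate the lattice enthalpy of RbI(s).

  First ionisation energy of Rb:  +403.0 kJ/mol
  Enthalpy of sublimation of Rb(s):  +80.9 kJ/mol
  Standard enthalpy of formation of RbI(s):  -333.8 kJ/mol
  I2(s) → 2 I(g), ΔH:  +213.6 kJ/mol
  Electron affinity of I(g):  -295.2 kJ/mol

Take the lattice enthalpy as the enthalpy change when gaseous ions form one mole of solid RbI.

ΔHf° = 1·ΔHsub + 1·(ΣIE) + 1/2·D(I2) + 1·EA + U
-333.8 = 1·(+80.9) + 1·(+403.0) + 1/2·(+213.6) + 1·(-295.2) + U
U = -333.8 − (+295.5) = -629.3 kJ/mol

U = -629.3 kJ/mol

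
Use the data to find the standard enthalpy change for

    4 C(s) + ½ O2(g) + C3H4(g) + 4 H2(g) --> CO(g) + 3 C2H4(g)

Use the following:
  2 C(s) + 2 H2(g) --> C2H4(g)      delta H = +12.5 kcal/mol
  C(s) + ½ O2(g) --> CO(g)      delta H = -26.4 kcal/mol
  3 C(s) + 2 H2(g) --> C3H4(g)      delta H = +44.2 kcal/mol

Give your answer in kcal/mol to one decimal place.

delta H = -33.1 kcal/mol

equation 1 × 3: (3)·(+12.5) = +37.5 kcal/mol
equation 2 as written: -26.4 kcal/mol
equation 3 reversed: -44.2 kcal/mol
Since enthalpy is a state function, delta H = (+37.5) + (-26.4) + (-44.2) = -33.1 kcal/mol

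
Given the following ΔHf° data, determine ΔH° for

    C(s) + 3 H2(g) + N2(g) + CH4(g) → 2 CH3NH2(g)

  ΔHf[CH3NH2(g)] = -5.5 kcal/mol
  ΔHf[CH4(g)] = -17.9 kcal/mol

ΔH° = 6.9 kcal/mol

Products: 2·(-5.5) = -11.0
Reactants: 1·(+0.0) + 3·(+0.0) + 1·(+0.0) + 1·(-17.9) = -17.9
ΔH° = (-11.0) − (-17.9) = 6.9 kcal/mol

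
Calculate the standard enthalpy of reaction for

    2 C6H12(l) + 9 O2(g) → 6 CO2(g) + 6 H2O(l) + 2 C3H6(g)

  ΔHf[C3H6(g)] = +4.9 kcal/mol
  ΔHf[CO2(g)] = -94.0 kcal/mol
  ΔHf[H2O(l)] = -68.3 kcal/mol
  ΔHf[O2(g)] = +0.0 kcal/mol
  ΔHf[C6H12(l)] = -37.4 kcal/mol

ΔH_rxn = -889.2 kcal/mol

Products: 6·(-94.0) + 6·(-68.3) + 2·(+4.9) = -964.0
Reactants: 2·(-37.4) + 9·(+0.0) = -74.8
ΔH_rxn = (-964.0) − (-74.8) = -889.2 kcal/mol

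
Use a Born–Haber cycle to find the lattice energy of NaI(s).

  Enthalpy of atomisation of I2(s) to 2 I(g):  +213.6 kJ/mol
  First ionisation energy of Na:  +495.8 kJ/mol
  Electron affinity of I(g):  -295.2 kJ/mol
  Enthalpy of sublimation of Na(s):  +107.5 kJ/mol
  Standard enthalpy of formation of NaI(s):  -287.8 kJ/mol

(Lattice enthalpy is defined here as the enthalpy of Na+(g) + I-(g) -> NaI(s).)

ΔHf° = 1·ΔHsub + 1·(ΣIE) + 1/2·D(I2) + 1·EA + U
-287.8 = 1·(+107.5) + 1·(+495.8) + 1/2·(+213.6) + 1·(-295.2) + U
U = -287.8 − (+414.9) = -702.7 kJ/mol

U = -702.7 kJ/mol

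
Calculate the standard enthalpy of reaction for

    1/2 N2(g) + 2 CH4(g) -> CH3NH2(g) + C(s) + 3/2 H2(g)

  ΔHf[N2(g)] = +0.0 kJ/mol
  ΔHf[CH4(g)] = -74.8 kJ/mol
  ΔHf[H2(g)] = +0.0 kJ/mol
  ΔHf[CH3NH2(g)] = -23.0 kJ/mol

ΔHrxn = 126.6 kJ/mol

Products: 1·(-23.0) + 1·(+0.0) + 3/2·(+0.0) = -23.0
Reactants: 1/2·(+0.0) + 2·(-74.8) = -149.6
ΔHrxn = (-23.0) − (-149.6) = 126.6 kJ/mol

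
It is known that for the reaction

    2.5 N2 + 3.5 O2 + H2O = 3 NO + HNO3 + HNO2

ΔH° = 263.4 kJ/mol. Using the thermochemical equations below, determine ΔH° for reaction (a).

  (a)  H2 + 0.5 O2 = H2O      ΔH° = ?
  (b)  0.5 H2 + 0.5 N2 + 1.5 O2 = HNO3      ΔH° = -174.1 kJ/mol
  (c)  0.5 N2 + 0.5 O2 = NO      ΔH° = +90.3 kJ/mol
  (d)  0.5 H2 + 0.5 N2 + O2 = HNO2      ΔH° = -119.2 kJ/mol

ΔH° = -285.8 kJ/mol

(a) reversed: contributes −x
(b) as written: -174.1 kJ/mol
(c) × 3: (3)·(+90.3) = +270.9 kJ/mol
(d) as written: -119.2 kJ/mol
+263.4 = (-174.1) + (+270.9) + (-119.2) − x
x = (+263.4 − (-22.4)) / (-1) = -285.8 kJ/mol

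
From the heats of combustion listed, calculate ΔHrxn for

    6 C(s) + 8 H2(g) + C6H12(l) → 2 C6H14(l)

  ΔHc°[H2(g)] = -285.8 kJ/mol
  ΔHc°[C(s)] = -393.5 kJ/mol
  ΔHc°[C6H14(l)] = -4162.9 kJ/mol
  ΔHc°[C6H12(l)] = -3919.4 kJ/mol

Using ΔH = Σ nΔHc°(reactants) − Σ nΔHc°(products):
= [6·(-393.5) + 8·(-285.8) + 1·(-3919.4)] − [2·(-4162.9)]
= -241.0 kJ/mol

ΔHrxn = -241.0 kJ/mol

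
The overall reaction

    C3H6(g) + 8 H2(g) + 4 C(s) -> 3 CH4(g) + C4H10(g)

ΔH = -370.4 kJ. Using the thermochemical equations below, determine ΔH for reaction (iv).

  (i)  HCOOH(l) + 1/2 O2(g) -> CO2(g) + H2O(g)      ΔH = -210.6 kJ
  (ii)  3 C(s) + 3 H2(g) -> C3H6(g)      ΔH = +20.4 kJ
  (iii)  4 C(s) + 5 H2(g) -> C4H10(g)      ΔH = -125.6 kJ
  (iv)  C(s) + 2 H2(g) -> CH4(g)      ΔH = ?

ΔH = -74.8 kJ

(i): not needed.
(ii) reversed: -20.4 kJ
(iii) as written: -125.6 kJ
(iv) × 3: contributes 3·x
-370.4 = (-20.4) + (-125.6) + 3·x
x = (-370.4 − (-146.0)) / (3) = -74.8 kJ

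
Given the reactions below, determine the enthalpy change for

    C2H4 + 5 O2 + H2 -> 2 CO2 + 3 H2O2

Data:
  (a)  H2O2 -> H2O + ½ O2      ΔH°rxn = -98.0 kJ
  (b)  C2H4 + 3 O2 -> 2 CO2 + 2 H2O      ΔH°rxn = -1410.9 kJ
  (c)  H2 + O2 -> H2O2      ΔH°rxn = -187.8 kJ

ΔH°rxn = -1402.7 kJ

(a) reversed and × 2: (-2)·(-98.0) = +196.0 kJ
(b) as written: -1410.9 kJ
(c) as written: -187.8 kJ
ΔH°rxn = (-2)·(-98.0) + (1)·(-1410.9) + (1)·(-187.8) = -1402.7 kJ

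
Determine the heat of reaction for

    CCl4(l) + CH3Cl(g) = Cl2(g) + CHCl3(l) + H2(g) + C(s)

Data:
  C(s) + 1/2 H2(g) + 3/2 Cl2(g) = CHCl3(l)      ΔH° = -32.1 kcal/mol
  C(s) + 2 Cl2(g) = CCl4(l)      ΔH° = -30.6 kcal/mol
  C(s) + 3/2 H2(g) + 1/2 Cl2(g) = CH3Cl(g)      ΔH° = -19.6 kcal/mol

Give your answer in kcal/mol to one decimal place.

equation 1 as written: -32.1 kcal/mol
equation 2 reversed: +30.6 kcal/mol
equation 3 reversed: +19.6 kcal/mol
Summing the manipulated equations, ΔH° = (1)·(-32.1) + (-1)·(-30.6) + (-1)·(-19.6) = 18.1 kcal/mol

ΔH° = 18.1 kcal/mol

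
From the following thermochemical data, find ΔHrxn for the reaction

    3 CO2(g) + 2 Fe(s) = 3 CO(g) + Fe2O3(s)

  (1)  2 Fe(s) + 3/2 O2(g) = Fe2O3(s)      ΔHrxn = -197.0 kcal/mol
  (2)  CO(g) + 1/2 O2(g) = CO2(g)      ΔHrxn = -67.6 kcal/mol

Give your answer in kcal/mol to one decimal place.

ΔHrxn = 5.8 kcal/mol

(1) as written (Fe2O3(s) already on the product side): -197.0 kcal/mol
(2) reversed and × 3 (reverse to put CO(g) on the product side; scale by 3 for the 3 CO(g)): (-3)·(-67.6) = +202.8 kcal/mol
Combining the equations, ΔHrxn = (-197.0) + (+202.8) = 5.8 kcal/mol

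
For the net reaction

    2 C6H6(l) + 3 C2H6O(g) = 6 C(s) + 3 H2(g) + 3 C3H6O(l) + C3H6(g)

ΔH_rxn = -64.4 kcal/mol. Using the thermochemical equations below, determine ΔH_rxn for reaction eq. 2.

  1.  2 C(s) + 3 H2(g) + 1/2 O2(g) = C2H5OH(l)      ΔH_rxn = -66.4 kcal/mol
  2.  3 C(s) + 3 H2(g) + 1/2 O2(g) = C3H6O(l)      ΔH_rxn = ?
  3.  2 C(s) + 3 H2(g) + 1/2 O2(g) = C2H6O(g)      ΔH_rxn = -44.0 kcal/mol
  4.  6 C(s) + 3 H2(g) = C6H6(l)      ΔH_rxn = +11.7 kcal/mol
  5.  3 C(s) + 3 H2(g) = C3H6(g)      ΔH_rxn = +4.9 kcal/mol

eq. 1: not needed (C2H5OH(l) appears nowhere else).
eq. 2 × 3 (scale by 3 for the 3 C3H6O(l)): contributes 3·x
eq. 3 reversed and × 3 (reverse to put C2H6O(g) on the reactant side; ×3 to match 3 C2H6O(g) in the target): (-3)·(-44.0) = +132.0 kcal/mol
eq. 4 reversed and × 2 (reverse to put C6H6(l) on the reactant side; scale by 2 for the 2 C6H6(l)): (-2)·(+11.7) = -23.4 kcal/mol
eq. 5 as written (C3H6(g) already on the product side): +4.9 kcal/mol
-64.4 = (+132.0) + (-23.4) + (+4.9) + 3·x
x = (-64.4 − (+113.5)) / (3) = -59.3 kcal/mol

ΔH_rxn = -59.3 kcal/mol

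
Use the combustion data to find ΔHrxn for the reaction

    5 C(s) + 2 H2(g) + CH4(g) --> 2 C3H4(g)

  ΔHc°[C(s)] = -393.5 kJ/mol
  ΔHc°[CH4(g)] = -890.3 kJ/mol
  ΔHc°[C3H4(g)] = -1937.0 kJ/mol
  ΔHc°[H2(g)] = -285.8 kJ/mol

Using ΔH = Σ nΔHc°(reactants) − Σ nΔHc°(products):
= [5·(-393.5) + 2·(-285.8) + 1·(-890.3)] − [2·(-1937.0)]
= 444.6 kJ/mol

ΔHrxn = 444.6 kJ/mol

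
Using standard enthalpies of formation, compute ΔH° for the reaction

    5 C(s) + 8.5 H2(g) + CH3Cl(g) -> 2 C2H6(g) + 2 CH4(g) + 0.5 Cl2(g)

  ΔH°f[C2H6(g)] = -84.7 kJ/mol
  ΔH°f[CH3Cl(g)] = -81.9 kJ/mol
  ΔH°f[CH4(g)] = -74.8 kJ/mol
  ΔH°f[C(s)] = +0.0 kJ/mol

ΔH° = -237.1 kJ/mol

Products: 2·(-84.7) + 2·(-74.8) + 1/2·(+0.0) = -319.0
Reactants: 5·(+0.0) + 17/2·(+0.0) + 1·(-81.9) = -81.9
ΔH° = (-319.0) − (-81.9) = -237.1 kJ/mol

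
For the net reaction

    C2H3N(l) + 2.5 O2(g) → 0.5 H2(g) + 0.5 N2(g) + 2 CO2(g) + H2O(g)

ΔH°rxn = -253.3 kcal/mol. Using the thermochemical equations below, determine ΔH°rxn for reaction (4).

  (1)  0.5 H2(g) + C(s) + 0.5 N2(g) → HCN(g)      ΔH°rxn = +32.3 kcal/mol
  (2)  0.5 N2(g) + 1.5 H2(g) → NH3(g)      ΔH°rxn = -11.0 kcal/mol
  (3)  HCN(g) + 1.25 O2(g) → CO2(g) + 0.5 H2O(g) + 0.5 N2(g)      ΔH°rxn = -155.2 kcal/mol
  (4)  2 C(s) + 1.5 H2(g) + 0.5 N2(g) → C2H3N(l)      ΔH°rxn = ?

ΔH°rxn = 7.5 kcal/mol

(1) × 2: (2)·(+32.3) = +64.6 kcal/mol
(2): not needed.
(3) × 2: (2)·(-155.2) = -310.4 kcal/mol
(4) reversed: contributes −x
-253.3 = (+64.6) + (-310.4) − x
x = (-253.3 − (-245.8)) / (-1) = 7.5 kcal/mol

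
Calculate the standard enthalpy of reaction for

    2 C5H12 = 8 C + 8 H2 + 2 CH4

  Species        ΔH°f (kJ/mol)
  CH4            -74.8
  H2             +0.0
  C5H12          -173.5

Products: 8·(+0.0) + 8·(+0.0) + 2·(-74.8) = -149.6
Reactants: 2·(-173.5) = -347.0
ΔHrxn = (-149.6) − (-347.0) = 197.4 kJ/mol

ΔHrxn = 197.4 kJ/mol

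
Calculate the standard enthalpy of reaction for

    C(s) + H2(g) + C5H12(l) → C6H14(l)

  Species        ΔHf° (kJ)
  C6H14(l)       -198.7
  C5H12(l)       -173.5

ΔH_rxn = -25.2 kJ

ΔH°rxn = Σ nΔHf°(products) − Σ nΔHf°(reactants).
Products: 1·(-198.7) = -198.7
Reactants: 1·(+0.0) + 1·(+0.0) + 1·(-173.5) = -173.5
ΔH_rxn = (-198.7) − (-173.5) = -25.2 kJ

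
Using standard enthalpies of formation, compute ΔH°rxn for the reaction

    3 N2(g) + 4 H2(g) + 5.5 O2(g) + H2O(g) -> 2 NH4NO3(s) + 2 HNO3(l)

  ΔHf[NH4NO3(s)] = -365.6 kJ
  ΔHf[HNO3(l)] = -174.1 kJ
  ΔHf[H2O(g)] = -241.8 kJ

ΔH°rxn = -837.6 kJ

Products: 2·(-365.6) + 2·(-174.1) = -1079.4
Reactants: 3·(+0.0) + 4·(+0.0) + 11/2·(+0.0) + 1·(-241.8) = -241.8
ΔH°rxn = (-1079.4) − (-241.8) = -837.6 kJ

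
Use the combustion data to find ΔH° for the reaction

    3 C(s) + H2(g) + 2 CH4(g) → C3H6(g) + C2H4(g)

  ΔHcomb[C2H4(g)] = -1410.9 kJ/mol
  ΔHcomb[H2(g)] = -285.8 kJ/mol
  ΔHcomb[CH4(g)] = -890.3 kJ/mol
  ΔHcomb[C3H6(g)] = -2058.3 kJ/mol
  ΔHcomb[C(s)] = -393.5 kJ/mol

Using ΔH = Σ nΔHc°(reactants) − Σ nΔHc°(products):
= [3·(-393.5) + 1·(-285.8) + 2·(-890.3)] − [1·(-2058.3) + 1·(-1410.9)]
= 222.3 kJ/mol

ΔH° = 222.3 kJ/mol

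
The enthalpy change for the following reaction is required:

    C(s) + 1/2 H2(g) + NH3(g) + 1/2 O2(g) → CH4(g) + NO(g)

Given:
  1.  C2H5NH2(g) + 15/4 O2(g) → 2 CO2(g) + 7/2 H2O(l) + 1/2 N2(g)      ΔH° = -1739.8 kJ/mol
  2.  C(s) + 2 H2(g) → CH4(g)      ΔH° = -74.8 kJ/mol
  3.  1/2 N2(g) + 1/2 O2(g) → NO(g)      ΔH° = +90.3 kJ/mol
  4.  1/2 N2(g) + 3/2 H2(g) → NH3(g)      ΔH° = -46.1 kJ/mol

eq. 1: not needed.
eq. 2 as written: -74.8 kJ/mol
eq. 3 as written: +90.3 kJ/mol
eq. 4 reversed: +46.1 kJ/mol
ΔH° = (-74.8) + (+90.3) + (+46.1) = 61.6 kJ/mol

ΔH° = 61.6 kJ/mol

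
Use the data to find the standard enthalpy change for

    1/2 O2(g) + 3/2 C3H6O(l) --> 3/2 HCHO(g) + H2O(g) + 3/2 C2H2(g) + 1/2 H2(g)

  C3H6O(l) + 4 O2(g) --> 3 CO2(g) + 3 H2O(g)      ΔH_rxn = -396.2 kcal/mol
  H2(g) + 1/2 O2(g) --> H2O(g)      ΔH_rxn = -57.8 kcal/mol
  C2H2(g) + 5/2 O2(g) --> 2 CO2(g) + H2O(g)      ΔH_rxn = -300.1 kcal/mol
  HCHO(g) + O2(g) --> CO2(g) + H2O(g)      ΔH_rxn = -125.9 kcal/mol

equation 1 × 3/2: (3/2)·(-396.2) = -594.3 kcal/mol
equation 2 reversed and × 1/2: (-1/2)·(-57.8) = +28.9 kcal/mol
equation 3 reversed and × 3/2: (-3/2)·(-300.1) = +450.15 kcal/mol
equation 4 reversed and × 3/2: (-3/2)·(-125.9) = +188.85 kcal/mol
By Hess's law, ΔH_rxn = (3/2)·(-396.2) + (-1/2)·(-57.8) + (-3/2)·(-300.1) + (-3/2)·(-125.9) = 73.6 kcal/mol

ΔH_rxn = 73.6 kcal/mol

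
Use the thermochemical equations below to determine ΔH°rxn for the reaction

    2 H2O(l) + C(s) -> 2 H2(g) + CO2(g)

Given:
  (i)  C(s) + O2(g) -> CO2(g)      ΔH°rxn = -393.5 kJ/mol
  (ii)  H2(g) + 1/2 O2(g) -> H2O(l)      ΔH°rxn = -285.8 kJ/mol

(i) as written (CO2(g) already on the product side): -393.5 kJ/mol
(ii) reversed and × 2 (reverse to put H2O(l) on the reactant side; ×2 to match 2 H2O(l) in the target): (-2)·(-285.8) = +571.6 kJ/mol
ΔH°rxn = (-393.5) + (+571.6) = 178.1 kJ/mol

ΔH°rxn = 178.1 kJ/mol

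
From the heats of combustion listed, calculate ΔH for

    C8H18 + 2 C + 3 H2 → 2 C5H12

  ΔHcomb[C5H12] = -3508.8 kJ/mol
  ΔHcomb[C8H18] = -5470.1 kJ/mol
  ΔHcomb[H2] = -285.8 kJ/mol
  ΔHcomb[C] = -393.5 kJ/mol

ΔH = -96.9 kJ/mol

Using ΔH = Σ nΔHc°(reactants) − Σ nΔHc°(products):
= [1·(-5470.1) + 2·(-393.5) + 3·(-285.8)] − [2·(-3508.8)]
= -96.9 kJ/mol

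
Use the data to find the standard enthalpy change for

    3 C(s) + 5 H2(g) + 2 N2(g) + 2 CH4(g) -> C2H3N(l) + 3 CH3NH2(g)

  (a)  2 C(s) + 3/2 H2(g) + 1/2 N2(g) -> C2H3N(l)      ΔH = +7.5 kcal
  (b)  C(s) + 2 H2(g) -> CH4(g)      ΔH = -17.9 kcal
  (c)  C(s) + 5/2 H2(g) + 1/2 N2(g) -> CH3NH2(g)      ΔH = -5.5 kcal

(a) as written: +7.5 kcal
(b) reversed and × 2: (-2)·(-17.9) = +35.8 kcal
(c) × 3: (3)·(-5.5) = -16.5 kcal
ΔH = (1)·(+7.5) + (-2)·(-17.9) + (3)·(-5.5) = 26.8 kcal

ΔH = 26.8 kcal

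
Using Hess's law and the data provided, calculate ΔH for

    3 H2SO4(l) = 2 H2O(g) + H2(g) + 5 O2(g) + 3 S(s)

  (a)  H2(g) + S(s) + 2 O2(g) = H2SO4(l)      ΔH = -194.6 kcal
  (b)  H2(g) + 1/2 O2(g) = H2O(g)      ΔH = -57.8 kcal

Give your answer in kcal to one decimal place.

(a) reversed and × 3 (reverse to put H2SO4(l) on the reactant side; ×3 to match 3 H2SO4(l) in the target): (-3)·(-194.6) = +583.8 kcal
(b) × 2 (scale by 2 for the 2 H2O(g)): (2)·(-57.8) = -115.6 kcal
Summing the manipulated equations, ΔH = (-3)·(-194.6) + (2)·(-57.8) = 468.2 kcal

ΔH = 468.2 kcal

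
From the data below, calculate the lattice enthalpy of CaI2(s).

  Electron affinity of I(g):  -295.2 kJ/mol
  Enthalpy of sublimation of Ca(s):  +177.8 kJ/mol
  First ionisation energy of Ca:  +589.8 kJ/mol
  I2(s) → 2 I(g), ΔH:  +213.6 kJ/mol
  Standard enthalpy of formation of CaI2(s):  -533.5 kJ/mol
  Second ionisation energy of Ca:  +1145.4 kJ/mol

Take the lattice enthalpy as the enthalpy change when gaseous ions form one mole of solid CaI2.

ΔHf° = 1·ΔHsub + 1·(ΣIE) + 1·D(I2) + 2·EA + U
-533.5 = 1·(+177.8) + 1·(+1735.2) + 1·(+213.6) + 2·(-295.2) + U
U = -533.5 − (+1536.2) = -2069.7 kJ/mol

U = -2069.7 kJ/mol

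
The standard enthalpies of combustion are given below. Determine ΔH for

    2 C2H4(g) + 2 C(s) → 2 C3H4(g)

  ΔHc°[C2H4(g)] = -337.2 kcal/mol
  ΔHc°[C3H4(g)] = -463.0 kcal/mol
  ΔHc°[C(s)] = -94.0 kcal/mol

ΔH = 63.6 kcal/mol

Using ΔH = Σ nΔHc°(reactants) − Σ nΔHc°(products):
= [2·(-337.2) + 2·(-94.0)] − [2·(-463.0)]
= 63.6 kcal/mol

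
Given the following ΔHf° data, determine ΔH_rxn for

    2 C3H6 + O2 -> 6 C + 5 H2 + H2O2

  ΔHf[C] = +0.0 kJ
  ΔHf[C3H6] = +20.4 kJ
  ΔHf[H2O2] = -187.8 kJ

ΔH_rxn = -228.6 kJ

Products: 6·(+0.0) + 5·(+0.0) + 1·(-187.8) = -187.8
Reactants: 2·(+20.4) + 1·(+0.0) = +40.8
ΔH_rxn = (-187.8) − (+40.8) = -228.6 kJ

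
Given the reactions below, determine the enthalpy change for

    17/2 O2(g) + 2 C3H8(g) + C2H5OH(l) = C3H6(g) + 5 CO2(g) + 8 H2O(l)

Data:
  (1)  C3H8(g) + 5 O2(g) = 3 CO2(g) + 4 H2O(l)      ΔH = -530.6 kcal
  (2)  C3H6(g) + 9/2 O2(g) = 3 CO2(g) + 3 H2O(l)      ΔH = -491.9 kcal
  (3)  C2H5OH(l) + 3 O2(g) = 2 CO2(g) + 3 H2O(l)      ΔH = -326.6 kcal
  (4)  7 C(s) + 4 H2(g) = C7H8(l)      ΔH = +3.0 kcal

(1) × 2: (2)·(-530.6) = -1061.2 kcal
(2) reversed: +491.9 kcal
(3) as written: -326.6 kcal
(4): not needed.
Since enthalpy is a state function, ΔH = (-1061.2) + (+491.9) + (-326.6) = -895.9 kcal

ΔH = -895.9 kcal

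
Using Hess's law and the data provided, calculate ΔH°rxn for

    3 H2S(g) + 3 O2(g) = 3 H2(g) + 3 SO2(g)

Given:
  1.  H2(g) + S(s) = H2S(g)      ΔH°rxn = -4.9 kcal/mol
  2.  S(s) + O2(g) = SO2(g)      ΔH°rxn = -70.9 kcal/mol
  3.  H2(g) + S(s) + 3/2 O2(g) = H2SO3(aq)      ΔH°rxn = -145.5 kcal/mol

ΔH°rxn = -198.0 kcal/mol

eq. 1 reversed and × 3 (H2S(g) must end up as a reactant; scale by 3 for the 3 H2S(g)): (-3)·(-4.9) = +14.7 kcal/mol
eq. 2 × 3 (×3 to match 3 SO2(g) in the target): (3)·(-70.9) = -212.7 kcal/mol
eq. 3: not needed (H2SO3(aq) appears nowhere else).
ΔH°rxn = (+14.7) + (-212.7) = -198.0 kcal/mol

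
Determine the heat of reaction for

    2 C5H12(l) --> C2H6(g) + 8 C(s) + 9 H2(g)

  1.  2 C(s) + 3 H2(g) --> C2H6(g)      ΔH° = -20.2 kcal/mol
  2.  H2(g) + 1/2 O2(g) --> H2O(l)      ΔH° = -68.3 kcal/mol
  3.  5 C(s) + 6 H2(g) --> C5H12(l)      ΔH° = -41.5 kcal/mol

eq. 1 as written (C2H6(g) already on the product side): -20.2 kcal/mol
eq. 2: not needed (O2(g) appears nowhere else).
eq. 3 reversed and × 2 (reverse to put C5H12(l) on the reactant side; scale by 2 for the 2 C5H12(l)): (-2)·(-41.5) = +83.0 kcal/mol
ΔH° = (1)·(-20.2) + (-2)·(-41.5) = 62.8 kcal/mol

ΔH° = 62.8 kcal/mol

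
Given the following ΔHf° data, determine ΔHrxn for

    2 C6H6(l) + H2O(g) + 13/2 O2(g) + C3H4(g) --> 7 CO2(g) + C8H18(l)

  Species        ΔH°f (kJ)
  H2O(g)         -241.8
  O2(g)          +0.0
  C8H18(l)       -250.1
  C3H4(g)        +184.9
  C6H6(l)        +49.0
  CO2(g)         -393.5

Products: 7·(-393.5) + 1·(-250.1) = -3004.6
Reactants: 2·(+49.0) + 1·(-241.8) + 13/2·(+0.0) + 1·(+184.9) = +41.1
ΔHrxn = (-3004.6) − (+41.1) = -3045.7 kJ

ΔHrxn = -3045.7 kJ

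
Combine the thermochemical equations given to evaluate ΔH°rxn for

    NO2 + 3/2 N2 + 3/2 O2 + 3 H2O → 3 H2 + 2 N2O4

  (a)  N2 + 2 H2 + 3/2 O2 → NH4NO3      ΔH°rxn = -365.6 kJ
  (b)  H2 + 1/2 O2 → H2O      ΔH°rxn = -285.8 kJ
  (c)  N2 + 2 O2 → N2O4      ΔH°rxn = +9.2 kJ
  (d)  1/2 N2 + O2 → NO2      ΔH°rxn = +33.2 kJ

ΔH°rxn = 842.6 kJ

(a): not needed.
(b) reversed and × 3: (-3)·(-285.8) = +857.4 kJ
(c) × 2: (2)·(+9.2) = +18.4 kJ
(d) reversed: -33.2 kJ
ΔH°rxn = (-3)·(-285.8) + (2)·(+9.2) + (-1)·(+33.2) = 842.6 kJ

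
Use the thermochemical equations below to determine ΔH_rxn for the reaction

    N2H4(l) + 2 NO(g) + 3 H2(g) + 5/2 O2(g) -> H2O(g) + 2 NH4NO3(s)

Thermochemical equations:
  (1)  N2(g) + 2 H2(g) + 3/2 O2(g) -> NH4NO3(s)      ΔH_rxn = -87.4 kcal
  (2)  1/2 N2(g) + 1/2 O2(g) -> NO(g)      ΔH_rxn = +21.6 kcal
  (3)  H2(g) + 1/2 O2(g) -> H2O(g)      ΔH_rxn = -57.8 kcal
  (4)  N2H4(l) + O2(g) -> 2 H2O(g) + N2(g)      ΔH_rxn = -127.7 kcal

(1) × 2: (2)·(-87.4) = -174.8 kcal
(2) reversed and × 2: (-2)·(+21.6) = -43.2 kcal
(3) reversed: +57.8 kcal
(4) as written: -127.7 kcal
Summing the manipulated equations, ΔH_rxn = (-174.8) + (-43.2) + (+57.8) + (-127.7) = -287.9 kcal

ΔH_rxn = -287.9 kcal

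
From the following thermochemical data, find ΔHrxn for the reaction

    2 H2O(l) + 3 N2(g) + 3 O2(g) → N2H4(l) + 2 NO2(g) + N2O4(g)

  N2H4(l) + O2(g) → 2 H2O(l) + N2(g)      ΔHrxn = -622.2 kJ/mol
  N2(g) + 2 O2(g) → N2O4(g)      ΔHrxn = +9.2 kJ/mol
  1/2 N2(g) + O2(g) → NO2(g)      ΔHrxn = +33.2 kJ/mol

equation 1 reversed: +622.2 kJ/mol
equation 2 as written: +9.2 kJ/mol
equation 3 × 2: (2)·(+33.2) = +66.4 kJ/mol
By Hess's law, ΔHrxn = (-1)·(-622.2) + (1)·(+9.2) + (2)·(+33.2) = 697.8 kJ/mol

ΔHrxn = 697.8 kJ/mol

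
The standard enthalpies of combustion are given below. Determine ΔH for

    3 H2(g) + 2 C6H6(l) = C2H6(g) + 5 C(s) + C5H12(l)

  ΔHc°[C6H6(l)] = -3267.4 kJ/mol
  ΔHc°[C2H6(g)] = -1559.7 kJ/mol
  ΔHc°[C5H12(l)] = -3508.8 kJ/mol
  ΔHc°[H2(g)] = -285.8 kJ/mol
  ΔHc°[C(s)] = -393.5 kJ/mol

ΔH = -356.2 kJ/mol

Using ΔH = Σ nΔHc°(reactants) − Σ nΔHc°(products):
= [3·(-285.8) + 2·(-3267.4)] − [1·(-1559.7) + 5·(-393.5) + 1·(-3508.8)]
= -356.2 kJ/mol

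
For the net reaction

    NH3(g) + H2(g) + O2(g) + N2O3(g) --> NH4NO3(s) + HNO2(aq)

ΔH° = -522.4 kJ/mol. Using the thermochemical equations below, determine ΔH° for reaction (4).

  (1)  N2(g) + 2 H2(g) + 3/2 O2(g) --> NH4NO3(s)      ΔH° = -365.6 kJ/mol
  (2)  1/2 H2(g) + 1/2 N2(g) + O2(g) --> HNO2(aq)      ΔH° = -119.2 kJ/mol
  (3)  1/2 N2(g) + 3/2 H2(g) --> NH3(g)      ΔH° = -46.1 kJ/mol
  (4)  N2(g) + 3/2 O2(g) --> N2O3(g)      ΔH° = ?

ΔH° = 83.7 kJ/mol

(1) as written: -365.6 kJ/mol
(2) as written: -119.2 kJ/mol
(3) reversed: +46.1 kJ/mol
(4) reversed: contributes −x
-522.4 = (-365.6) + (-119.2) + (+46.1) − x
x = (-522.4 − (-438.7)) / (-1) = 83.7 kJ/mol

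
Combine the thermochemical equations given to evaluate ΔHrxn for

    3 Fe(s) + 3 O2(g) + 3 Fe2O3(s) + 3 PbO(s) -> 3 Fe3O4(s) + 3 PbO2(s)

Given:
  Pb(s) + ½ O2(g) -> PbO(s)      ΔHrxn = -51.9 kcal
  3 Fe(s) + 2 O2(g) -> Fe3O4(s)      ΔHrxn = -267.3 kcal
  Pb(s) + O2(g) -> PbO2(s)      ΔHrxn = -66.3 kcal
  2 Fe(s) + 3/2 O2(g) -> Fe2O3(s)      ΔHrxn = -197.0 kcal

equation 1 reversed and × 3 (PbO(s) must end up as a reactant; scale by 3 for the 3 PbO(s)): (-3)·(-51.9) = +155.7 kcal
equation 2 × 3 (×3 to match 3 Fe3O4(s) in the target): (3)·(-267.3) = -801.9 kcal
equation 3 × 3 (×3 to match 3 PbO2(s) in the target): (3)·(-66.3) = -198.9 kcal
equation 4 reversed and × 3 (Fe2O3(s) must end up as a reactant; scale by 3 for the 3 Fe2O3(s)): (-3)·(-197.0) = +591.0 kcal
Combining the equations, ΔHrxn = (-3)·(-51.9) + (3)·(-267.3) + (3)·(-66.3) + (-3)·(-197.0) = -254.1 kcal

ΔHrxn = -254.1 kcal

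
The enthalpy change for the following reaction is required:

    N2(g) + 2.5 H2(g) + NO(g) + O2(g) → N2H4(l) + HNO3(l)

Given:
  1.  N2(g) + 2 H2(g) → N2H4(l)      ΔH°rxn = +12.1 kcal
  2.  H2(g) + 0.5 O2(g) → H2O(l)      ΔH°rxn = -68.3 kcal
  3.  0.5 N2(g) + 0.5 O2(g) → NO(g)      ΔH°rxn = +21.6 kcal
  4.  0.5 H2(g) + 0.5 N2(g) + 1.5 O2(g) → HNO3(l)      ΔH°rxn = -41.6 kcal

eq. 1 as written: +12.1 kcal
eq. 2: not needed.
eq. 3 reversed: -21.6 kcal
eq. 4 as written: -41.6 kcal
ΔH°rxn = (1)·(+12.1) + (-1)·(+21.6) + (1)·(-41.6) = -51.1 kcal

ΔH°rxn = -51.1 kcal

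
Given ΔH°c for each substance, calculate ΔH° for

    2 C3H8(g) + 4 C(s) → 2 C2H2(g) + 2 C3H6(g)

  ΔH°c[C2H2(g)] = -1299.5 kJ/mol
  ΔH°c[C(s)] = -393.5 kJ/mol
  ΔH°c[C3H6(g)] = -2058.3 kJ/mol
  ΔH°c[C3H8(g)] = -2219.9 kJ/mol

ΔH° = 701.8 kJ/mol

With combustion enthalpies, reactants minus products:
= [2·(-2219.9) + 4·(-393.5)] − [2·(-1299.5) + 2·(-2058.3)]
= 701.8 kJ/mol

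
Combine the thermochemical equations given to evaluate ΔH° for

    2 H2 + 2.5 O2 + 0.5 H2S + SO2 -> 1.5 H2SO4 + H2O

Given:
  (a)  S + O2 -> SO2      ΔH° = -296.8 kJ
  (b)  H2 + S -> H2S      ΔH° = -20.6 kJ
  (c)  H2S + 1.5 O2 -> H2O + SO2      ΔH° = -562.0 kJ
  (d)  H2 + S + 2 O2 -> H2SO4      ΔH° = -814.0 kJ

(a) reversed and × 2: (-2)·(-296.8) = +593.6 kJ
(b) × 1/2: (1/2)·(-20.6) = -10.3 kJ
(c) as written (H2O already on the product side): -562.0 kJ
(d) × 3/2 (×3/2 to match 3/2 H2SO4 in the target): (3/2)·(-814.0) = -1221.0 kJ
ΔH° = (+593.6) + (-10.3) + (-562.0) + (-1221.0) = -1199.7 kJ

ΔH° = -1199.7 kJ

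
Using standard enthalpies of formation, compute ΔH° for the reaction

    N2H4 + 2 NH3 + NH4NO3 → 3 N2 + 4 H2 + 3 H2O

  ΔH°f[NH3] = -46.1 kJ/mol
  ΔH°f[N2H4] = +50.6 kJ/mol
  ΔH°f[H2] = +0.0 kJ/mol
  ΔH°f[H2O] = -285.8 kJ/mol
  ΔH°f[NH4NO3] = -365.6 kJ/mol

ΔH° = -450.2 kJ/mol

ΔH°rxn = Σ nΔHf°(products) − Σ nΔHf°(reactants).
Products: 3·(+0.0) + 4·(+0.0) + 3·(-285.8) = -857.4
Reactants: 1·(+50.6) + 2·(-46.1) + 1·(-365.6) = -407.2
ΔH° = (-857.4) − (-407.2) = -450.2 kJ/mol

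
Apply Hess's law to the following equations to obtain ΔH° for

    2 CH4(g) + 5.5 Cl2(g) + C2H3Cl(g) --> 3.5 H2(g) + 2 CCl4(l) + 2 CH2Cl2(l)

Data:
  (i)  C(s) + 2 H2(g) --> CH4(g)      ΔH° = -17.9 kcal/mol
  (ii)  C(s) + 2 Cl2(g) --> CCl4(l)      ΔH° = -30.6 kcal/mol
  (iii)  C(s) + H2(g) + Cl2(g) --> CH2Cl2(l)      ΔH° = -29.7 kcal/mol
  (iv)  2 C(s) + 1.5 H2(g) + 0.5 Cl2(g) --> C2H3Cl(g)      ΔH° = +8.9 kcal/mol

(i) reversed and × 2 (reverse to put CH4(g) on the reactant side; scale by 2 for the 2 CH4(g)): (-2)·(-17.9) = +35.8 kcal/mol
(ii) × 2 (×2 to match 2 CCl4(l) in the target): (2)·(-30.6) = -61.2 kcal/mol
(iii) × 2 (scale by 2 for the 2 CH2Cl2(l)): (2)·(-29.7) = -59.4 kcal/mol
(iv) reversed (C2H3Cl(g) must end up as a reactant): -8.9 kcal/mol
Combining the equations, ΔH° = (+35.8) + (-61.2) + (-59.4) + (-8.9) = -93.7 kcal/mol

ΔH° = -93.7 kcal/mol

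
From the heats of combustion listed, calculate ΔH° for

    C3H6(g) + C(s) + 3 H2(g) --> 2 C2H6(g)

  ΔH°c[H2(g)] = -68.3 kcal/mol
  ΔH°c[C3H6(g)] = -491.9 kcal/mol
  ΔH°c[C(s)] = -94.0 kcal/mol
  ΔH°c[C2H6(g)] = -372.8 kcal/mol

ΔH° = -45.2 kcal/mol

With combustion enthalpies, reactants minus products:
= [1·(-491.9) + 1·(-94.0) + 3·(-68.3)] − [2·(-372.8)]
= -45.2 kcal/mol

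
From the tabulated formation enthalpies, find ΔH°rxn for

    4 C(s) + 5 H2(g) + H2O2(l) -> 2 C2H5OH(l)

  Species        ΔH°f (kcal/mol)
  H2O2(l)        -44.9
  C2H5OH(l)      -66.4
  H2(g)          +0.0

ΔH°rxn = -87.9 kcal/mol

Products: 2·(-66.4) = -132.8
Reactants: 4·(+0.0) + 5·(+0.0) + 1·(-44.9) = -44.9
ΔH°rxn = (-132.8) − (-44.9) = -87.9 kcal/mol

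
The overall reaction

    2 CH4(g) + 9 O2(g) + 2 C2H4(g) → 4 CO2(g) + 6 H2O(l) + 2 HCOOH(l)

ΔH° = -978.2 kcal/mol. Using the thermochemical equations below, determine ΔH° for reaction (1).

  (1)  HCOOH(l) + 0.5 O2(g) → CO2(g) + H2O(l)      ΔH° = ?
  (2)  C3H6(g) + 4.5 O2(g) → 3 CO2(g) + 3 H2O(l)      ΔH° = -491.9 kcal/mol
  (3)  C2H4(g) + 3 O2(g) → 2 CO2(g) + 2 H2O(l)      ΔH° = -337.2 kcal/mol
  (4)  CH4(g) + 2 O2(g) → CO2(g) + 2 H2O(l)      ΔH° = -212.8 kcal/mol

ΔH° = -60.9 kcal/mol

(1) reversed and × 2: contributes −2·x
(2): not needed.
(3) × 2: (2)·(-337.2) = -674.4 kcal/mol
(4) × 2: (2)·(-212.8) = -425.6 kcal/mol
-978.2 = (-674.4) + (-425.6) − 2·x
x = (-978.2 − (-1100.0)) / (-2) = -60.9 kcal/mol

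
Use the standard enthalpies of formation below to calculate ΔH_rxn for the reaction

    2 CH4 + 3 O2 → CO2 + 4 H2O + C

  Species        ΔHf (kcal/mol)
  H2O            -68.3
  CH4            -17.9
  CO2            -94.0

ΔH_rxn = -331.4 kcal/mol

ΔH°rxn = Σ nΔHf°(products) − Σ nΔHf°(reactants).
Products: 1·(-94.0) + 4·(-68.3) + 1·(+0.0) = -367.2
Reactants: 2·(-17.9) + 3·(+0.0) = -35.8
ΔH_rxn = (-367.2) − (-35.8) = -331.4 kcal/mol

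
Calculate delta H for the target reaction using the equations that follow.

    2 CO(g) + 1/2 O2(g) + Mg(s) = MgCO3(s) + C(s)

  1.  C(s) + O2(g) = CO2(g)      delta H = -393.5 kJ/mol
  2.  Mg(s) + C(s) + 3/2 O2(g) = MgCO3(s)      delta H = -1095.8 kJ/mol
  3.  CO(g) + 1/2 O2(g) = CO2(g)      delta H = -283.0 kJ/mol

eq. 1 reversed and × 2: (-2)·(-393.5) = +787.0 kJ/mol
eq. 2 as written: -1095.8 kJ/mol
eq. 3 × 2: (2)·(-283.0) = -566.0 kJ/mol
Summing the manipulated equations, delta H = (-2)·(-393.5) + (1)·(-1095.8) + (2)·(-283.0) = -874.8 kJ/mol

delta H = -874.8 kJ/mol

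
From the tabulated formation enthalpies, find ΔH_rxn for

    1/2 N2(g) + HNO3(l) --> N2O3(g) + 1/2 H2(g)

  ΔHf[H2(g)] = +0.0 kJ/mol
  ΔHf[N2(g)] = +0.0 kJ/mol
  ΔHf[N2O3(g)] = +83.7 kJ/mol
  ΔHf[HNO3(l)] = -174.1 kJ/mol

ΔH°rxn = Σ nΔHf°(products) − Σ nΔHf°(reactants).
Products: 1·(+83.7) + 1/2·(+0.0) = +83.7
Reactants: 1/2·(+0.0) + 1·(-174.1) = -174.1
ΔH_rxn = (+83.7) − (-174.1) = 257.8 kJ/mol

ΔH_rxn = 257.8 kJ/mol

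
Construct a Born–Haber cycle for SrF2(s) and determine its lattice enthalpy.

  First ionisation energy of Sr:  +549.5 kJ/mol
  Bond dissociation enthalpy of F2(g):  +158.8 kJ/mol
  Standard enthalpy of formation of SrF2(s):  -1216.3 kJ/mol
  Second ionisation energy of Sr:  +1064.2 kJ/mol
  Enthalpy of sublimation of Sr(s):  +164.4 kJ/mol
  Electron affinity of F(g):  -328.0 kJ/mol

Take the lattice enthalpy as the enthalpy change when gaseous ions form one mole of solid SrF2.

ΔHf° = 1·ΔHsub + 1·(ΣIE) + 1·D(F2) + 2·EA + U
-1216.3 = 1·(+164.4) + 1·(+1613.7) + 1·(+158.8) + 2·(-328.0) + U
U = -1216.3 − (+1280.9) = -2497.2 kJ/mol

U = -2497.2 kJ/mol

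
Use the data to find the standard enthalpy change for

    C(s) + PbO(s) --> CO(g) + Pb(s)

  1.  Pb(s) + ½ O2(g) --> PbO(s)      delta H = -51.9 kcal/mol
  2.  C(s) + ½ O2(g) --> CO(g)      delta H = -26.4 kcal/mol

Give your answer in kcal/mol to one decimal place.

delta H = 25.5 kcal/mol

eq. 1 reversed: +51.9 kcal/mol
eq. 2 as written: -26.4 kcal/mol
By Hess's law, delta H = (-1)·(-51.9) + (1)·(-26.4) = 25.5 kcal/mol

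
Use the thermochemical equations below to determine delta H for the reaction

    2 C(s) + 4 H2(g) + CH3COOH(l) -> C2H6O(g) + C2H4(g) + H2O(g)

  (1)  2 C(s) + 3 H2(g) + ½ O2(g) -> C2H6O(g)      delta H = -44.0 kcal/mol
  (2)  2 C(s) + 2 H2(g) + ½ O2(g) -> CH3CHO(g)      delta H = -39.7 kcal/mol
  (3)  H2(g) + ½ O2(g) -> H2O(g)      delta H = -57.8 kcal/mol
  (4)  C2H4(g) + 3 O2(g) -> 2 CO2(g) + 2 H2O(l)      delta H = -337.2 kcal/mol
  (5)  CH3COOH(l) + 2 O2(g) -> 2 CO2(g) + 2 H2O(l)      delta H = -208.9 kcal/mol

(1) as written (C2H6O(g) already on the product side): -44.0 kcal/mol
(2): not needed (CH3CHO(g) appears nowhere else).
(3) as written (H2O(g) already on the product side): -57.8 kcal/mol
(4) reversed (reverse to put C2H4(g) on the product side): +337.2 kcal/mol
(5) as written (CH3COOH(l) already on the reactant side): -208.9 kcal/mol
Combining the equations, delta H = (-44.0) + (-57.8) + (+337.2) + (-208.9) = 26.5 kcal/mol

delta H = 26.5 kcal/mol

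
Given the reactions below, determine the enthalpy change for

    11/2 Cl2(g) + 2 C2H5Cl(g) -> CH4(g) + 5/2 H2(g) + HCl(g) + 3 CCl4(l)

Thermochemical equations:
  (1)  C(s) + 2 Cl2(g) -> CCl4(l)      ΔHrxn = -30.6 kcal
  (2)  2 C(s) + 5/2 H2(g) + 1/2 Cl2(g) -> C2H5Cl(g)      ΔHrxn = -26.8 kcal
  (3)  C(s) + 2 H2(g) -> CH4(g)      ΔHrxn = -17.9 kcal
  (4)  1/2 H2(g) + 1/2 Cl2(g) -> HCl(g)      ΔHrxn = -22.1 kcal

ΔHrxn = -78.2 kcal

(1) × 3 (scale by 3 for the 3 CCl4(l)): (3)·(-30.6) = -91.8 kcal
(2) reversed and × 2 (C2H5Cl(g) must end up as a reactant; ×2 to match 2 C2H5Cl(g) in the target): (-2)·(-26.8) = +53.6 kcal
(3) as written (CH4(g) already on the product side): -17.9 kcal
(4) as written (HCl(g) already on the product side): -22.1 kcal
ΔHrxn = (-91.8) + (+53.6) + (-17.9) + (-22.1) = -78.2 kcal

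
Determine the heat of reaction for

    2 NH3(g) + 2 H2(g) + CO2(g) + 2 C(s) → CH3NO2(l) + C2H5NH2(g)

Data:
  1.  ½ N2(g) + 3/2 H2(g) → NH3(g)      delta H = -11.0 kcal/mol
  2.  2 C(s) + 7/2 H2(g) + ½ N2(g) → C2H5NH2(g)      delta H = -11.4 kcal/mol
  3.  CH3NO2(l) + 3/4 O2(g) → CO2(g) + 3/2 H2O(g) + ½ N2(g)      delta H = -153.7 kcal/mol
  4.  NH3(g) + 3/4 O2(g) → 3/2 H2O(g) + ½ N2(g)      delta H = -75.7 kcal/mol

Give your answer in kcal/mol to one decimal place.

delta H = 77.6 kcal/mol

eq. 1 reversed: +11.0 kcal/mol
eq. 2 as written: -11.4 kcal/mol
eq. 3 reversed: +153.7 kcal/mol
eq. 4 as written: -75.7 kcal/mol
delta H = (+11.0) + (-11.4) + (+153.7) + (-75.7) = 77.6 kcal/mol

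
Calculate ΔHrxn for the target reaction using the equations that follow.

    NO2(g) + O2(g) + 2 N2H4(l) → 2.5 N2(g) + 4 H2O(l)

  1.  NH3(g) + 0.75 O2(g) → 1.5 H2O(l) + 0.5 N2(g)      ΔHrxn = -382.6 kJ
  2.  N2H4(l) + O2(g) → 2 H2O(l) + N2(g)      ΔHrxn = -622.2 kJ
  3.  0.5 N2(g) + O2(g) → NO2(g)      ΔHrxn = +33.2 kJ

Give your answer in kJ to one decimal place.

ΔHrxn = -1277.6 kJ

eq. 1: not needed.
eq. 2 × 2: (2)·(-622.2) = -1244.4 kJ
eq. 3 reversed: -33.2 kJ
By Hess's law, ΔHrxn = (2)·(-622.2) + (-1)·(+33.2) = -1277.6 kJ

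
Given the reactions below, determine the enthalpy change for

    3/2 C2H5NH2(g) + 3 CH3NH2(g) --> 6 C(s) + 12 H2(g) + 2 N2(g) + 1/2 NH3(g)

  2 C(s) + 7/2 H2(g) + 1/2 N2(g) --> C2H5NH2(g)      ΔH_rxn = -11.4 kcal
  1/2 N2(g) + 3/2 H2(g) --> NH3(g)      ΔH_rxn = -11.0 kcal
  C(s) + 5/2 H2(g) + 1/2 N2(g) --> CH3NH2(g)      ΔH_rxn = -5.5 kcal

ΔH_rxn = 28.1 kcal

equation 1 reversed and × 3/2: (-3/2)·(-11.4) = +17.1 kcal
equation 2 × 1/2: (1/2)·(-11.0) = -5.5 kcal
equation 3 reversed and × 3: (-3)·(-5.5) = +16.5 kcal
ΔH_rxn = (+17.1) + (-5.5) + (+16.5) = 28.1 kcal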